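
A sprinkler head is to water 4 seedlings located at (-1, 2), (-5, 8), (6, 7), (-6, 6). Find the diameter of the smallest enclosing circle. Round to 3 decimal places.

12.042

The minimum enclosing circle of a finite set is fixed by two of the points (as a diameter) or three (as a circumcircle).
The farthest pair is (6, 7)–(-6, 6) with squared distance 145. The circle on this segment as diameter has centre (0, 6.5) and r² = 145/4 = 36.25.
Check (-1, 2): distance² to centre = 21.25 ≤ 36.25, so it lies inside.
All remaining points lie in this disk, and no smaller disk contains both endpoints, so this is the minimum enclosing circle.
Diameter = 2r = 2√(36.25) ≈ 12.042.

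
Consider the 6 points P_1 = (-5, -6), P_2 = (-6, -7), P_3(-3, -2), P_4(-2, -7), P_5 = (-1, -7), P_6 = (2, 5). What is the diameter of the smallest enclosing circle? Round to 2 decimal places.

By Welzl's lemma the MEC is supported by two points (diametrically opposite) or three points (on a circumcircle).
The farthest pair is P_2–P_6 with squared distance 208. The circle on this segment as diameter has centre (-2, -1) and r² = 208/4 = 52.
Check P_1: distance² to centre = 34 ≤ 52, so it lies inside.
All remaining points lie in this disk, and no smaller disk contains both endpoints, so this is the minimum enclosing circle.
Diameter = 2r = 2√52 ≈ 14.42.

14.42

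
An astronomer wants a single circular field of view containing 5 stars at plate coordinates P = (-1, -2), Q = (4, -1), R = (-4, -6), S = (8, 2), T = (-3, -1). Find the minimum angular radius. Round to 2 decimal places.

7.21

A smallest enclosing disk is always determined by at most three of the input points on its boundary.
The farthest pair is R–S with squared distance 208. The circle on this segment as diameter has centre (2, -2) and r² = 208/4 = 52.
Check P: distance² to centre = 9 ≤ 52, so it lies inside.
All remaining points lie in this disk, and no smaller disk contains both endpoints, so this is the minimum enclosing circle.
r = √52 ≈ 7.21.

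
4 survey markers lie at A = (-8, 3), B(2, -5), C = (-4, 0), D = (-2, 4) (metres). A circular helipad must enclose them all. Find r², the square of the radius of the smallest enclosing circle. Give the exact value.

41

By Welzl's lemma the MEC is supported by two points (diametrically opposite) or three points (on a circumcircle).
The farthest pair is A–B with squared distance 164. The circle on this segment as diameter has centre (-3, -1) and r² = 164/4 = 41.
Check C: distance² to centre = 2 ≤ 41, so it lies inside.
All remaining points lie in this disk, and no smaller disk contains both endpoints, so this is the minimum enclosing circle.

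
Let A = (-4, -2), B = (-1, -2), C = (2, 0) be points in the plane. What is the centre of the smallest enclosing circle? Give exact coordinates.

Side lengths²: AB² = 9, AC² = 40, BC² = 13.
Since AC² = 40 ≥ 13 + 9 = 22, the angle opposite AC is not acute, so the smallest enclosing circle has AC as diameter.
Centre = midpoint of AC = (-1, -1), r² = 40/4 = 10.
Centre = (-1, -1).

(-1, -1)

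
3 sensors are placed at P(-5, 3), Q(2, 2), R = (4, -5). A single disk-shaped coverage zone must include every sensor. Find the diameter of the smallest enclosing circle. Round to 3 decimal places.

12.042

Side lengths²: PQ² = 50, PR² = 145, QR² = 53.
Since PR² = 145 ≥ 53 + 50 = 103, the angle opposite PR is not acute, so the smallest enclosing circle has PR as diameter.
Centre = midpoint of PR = (-0.5, -1), r² = 145/4 = 36.25.
Diameter = 2r = 2√(36.25) ≈ 12.042.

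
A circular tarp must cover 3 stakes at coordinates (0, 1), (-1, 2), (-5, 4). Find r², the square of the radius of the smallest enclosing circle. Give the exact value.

Call the three points A, B, C in the order given.
Side lengths²: AB² = 2, AC² = 34, BC² = 20.
Since AC² = 34 ≥ 20 + 2 = 22, the angle opposite AC is not acute, so the smallest enclosing circle has AC as diameter.
Centre = midpoint of AC = (-2.5, 2.5), r² = 34/4 = 8.5.

8.5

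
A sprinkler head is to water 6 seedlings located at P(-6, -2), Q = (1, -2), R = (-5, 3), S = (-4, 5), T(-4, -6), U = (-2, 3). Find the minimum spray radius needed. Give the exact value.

A smallest enclosing disk is always determined by at most three of the input points on its boundary.
The farthest pair is S–T with squared distance 121. The circle on this segment as diameter has centre (-4, -0.5) and r² = 121/4 = 30.25.
Check P: distance² to centre = 6.25 ≤ 30.25, so it lies inside.
All remaining points lie in this disk, and no smaller disk contains both endpoints, so this is the minimum enclosing circle.
r = √(30.25) = 5.5.

5.5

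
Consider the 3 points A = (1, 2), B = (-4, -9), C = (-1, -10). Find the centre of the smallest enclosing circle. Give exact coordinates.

Side lengths²: AB² = 146, AC² = 148, BC² = 10.
Since AC² = 148 < 146 + 10 = 156, the triangle is acute, so the smallest enclosing circle is the circumcircle.
Circumcentre = (-12/19, -74/19), r² = 13505/361.
Centre = (-12/19, -74/19).

(-12/19, -74/19)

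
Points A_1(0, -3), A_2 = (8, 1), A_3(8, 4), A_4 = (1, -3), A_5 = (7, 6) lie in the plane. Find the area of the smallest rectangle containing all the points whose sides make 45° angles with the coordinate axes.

48

In coordinates u = x + y, v = x − y the rectangle is axis-aligned; the map (x,y)→(u,v) scales areas by 2.
u-values: -3, 9, 12, -2, 13; range = 13 − (-3) = 16.
v-values: 3, 7, 4, 4, 1; range = 7 − 1 = 6.
Area = (16 × 6) / 2 = 48.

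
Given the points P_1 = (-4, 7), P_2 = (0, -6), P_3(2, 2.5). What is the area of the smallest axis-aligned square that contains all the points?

The bounding box has width 6 and height 13.
An axis-aligned square enclosing the set must have side ≥ max(width, height).
So the minimum side is max(6, 13) = 13.
Area = 13² = 169.

169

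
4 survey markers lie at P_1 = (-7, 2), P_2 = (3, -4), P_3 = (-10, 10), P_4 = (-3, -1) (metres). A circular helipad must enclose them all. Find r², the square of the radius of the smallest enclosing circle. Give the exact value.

The minimum enclosing circle of a finite set is fixed by two of the points (as a diameter) or three (as a circumcircle).
The farthest pair is P_2–P_3 with squared distance 365. The circle on this segment as diameter has centre (-3.5, 3) and r² = 365/4 = 91.25.
Check P_1: distance² to centre = 13.25 ≤ 91.25, so it lies inside.
All remaining points lie in this disk, and no smaller disk contains both endpoints, so this is the minimum enclosing circle.

91.25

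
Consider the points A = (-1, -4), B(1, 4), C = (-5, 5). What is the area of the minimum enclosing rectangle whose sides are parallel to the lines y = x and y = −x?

In coordinates u = x + y, v = x − y the rectangle is axis-aligned; the map (x,y)→(u,v) scales areas by 2.
u-values: -5, 5, 0; range = 5 − (-5) = 10.
v-values: 3, -3, -10; range = 3 − (-10) = 13.
Area = (10 × 13) / 2 = 65.

65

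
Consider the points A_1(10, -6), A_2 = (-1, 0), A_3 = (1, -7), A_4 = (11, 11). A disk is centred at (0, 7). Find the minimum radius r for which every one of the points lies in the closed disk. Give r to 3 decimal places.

The required radius is the distance from (0, 7) to the farthest point.
Squared distances: 269, 50, 197, 137.
Maximum is 269, attained at A_1.
r = √269 ≈ 16.401.

16.401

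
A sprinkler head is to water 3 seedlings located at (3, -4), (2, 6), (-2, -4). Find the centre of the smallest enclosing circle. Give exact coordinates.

Call the three points A, B, C in the order given.
Side lengths²: AB² = 101, AC² = 25, BC² = 116.
Since BC² = 116 < 101 + 25 = 126, the triangle is acute, so the smallest enclosing circle is the circumcircle.
Circumcentre = (0.5, 0.8), r² = 29.29.
Centre = (0.5, 0.8).

(0.5, 0.8)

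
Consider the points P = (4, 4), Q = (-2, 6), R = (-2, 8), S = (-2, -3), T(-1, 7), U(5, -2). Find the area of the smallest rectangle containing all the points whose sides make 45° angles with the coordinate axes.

110.5

In coordinates u = x + y, v = x − y the rectangle is axis-aligned; the map (x,y)→(u,v) scales areas by 2.
u-values: 8, 4, 6, -5, 6, 3; range = 8 − (-5) = 13.
v-values: 0, -8, -10, 1, -8, 7; range = 7 − (-10) = 17.
Area = (13 × 17) / 2 = 110.5.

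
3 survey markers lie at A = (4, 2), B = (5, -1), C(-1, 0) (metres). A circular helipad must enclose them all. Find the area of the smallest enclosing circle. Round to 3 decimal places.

Side lengths²: AB² = 10, AC² = 29, BC² = 37.
Since BC² = 37 < 29 + 10 = 39, the triangle is acute, so the smallest enclosing circle is the circumcircle.
Circumcentre = (69/34, -11/34), r² = 5365/578.
Area = π·r² = π·5365/578 ≈ 29.160.

29.160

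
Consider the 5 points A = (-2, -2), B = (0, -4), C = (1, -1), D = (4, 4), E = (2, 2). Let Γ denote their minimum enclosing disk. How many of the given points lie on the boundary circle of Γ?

The minimum enclosing circle of a finite set is fixed by two of the points (as a diameter) or three (as a circumcircle).
The farthest pair is B–D with squared distance 80. The circle on this segment as diameter has centre (2, 0) and r² = 80/4 = 20.
Check A: distance² to centre = 20 ≤ 20, so it lies inside.
All remaining points lie in this disk, and no smaller disk contains both endpoints, so this is the minimum enclosing circle.
The points at distance exactly r from the centre are A, B, D — 3 points.

3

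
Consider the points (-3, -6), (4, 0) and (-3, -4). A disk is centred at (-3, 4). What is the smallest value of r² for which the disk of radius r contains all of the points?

The required radius is the distance from (-3, 4) to the farthest point.
Squared distances: 100, 65, 64.
Maximum is 100, attained at (-3, -6).

100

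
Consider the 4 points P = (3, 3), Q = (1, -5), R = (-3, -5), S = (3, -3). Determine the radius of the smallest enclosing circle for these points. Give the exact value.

5

The farthest pair is P–R with squared distance 100. The circle on this segment as diameter has centre (0, -1) and r² = 100/4 = 25.
Check Q: distance² to centre = 17 ≤ 25, so it lies inside.
All remaining points lie in this disk, and no smaller disk contains both endpoints, so this is the minimum enclosing circle.
r = √25 = 5.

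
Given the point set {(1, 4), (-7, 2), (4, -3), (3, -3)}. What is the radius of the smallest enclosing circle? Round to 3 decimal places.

By Welzl's lemma the MEC is supported by two points (diametrically opposite) or three points (on a circumcircle).
The farthest pair is (-7, 2)–(4, -3) with squared distance 146. The circle on this segment as diameter has centre (-1.5, -0.5) and r² = 146/4 = 36.5.
Check (1, 4): distance² to centre = 26.5 ≤ 36.5, so it lies inside.
All remaining points lie in this disk, and no smaller disk contains both endpoints, so this is the minimum enclosing circle.
r = √(36.5) ≈ 6.042.

6.042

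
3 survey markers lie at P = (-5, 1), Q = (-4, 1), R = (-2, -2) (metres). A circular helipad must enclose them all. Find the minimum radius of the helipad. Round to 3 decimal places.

Side lengths²: PQ² = 1, PR² = 18, QR² = 13.
Since PR² = 18 ≥ 13 + 1 = 14, the angle opposite PR is not acute, so the smallest enclosing circle has PR as diameter.
Centre = midpoint of PR = (-3.5, -0.5), r² = 18/4 = 4.5.
r = √(4.5) ≈ 2.121.

2.121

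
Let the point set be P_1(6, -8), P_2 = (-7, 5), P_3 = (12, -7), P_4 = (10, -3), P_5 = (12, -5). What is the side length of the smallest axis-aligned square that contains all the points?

The bounding box has width 19 and height 13.
An axis-aligned square enclosing the set must have side ≥ max(width, height).
So the minimum side is max(19, 13) = 19.

19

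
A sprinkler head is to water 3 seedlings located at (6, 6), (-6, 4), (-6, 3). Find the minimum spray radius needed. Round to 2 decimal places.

Call the three points A, B, C in the order given.
Side lengths²: AB² = 148, AC² = 153, BC² = 1.
Since AC² = 153 ≥ 148 + 1 = 149, the angle opposite AC is not acute, so the smallest enclosing circle has AC as diameter.
Centre = midpoint of AC = (0, 4.5), r² = 153/4 = 38.25.
r = √(38.25) ≈ 6.18.

6.18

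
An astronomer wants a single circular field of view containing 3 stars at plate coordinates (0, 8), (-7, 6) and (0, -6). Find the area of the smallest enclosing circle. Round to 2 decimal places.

163.96

Call the three points A, B, C in the order given.
Side lengths²: AB² = 53, AC² = 196, BC² = 193.
Since AC² = 196 < 193 + 53 = 246, the triangle is acute, so the smallest enclosing circle is the circumcircle.
Circumcentre = (-25/14, 1), r² = 10229/196.
Area = π·r² = π·10229/196 ≈ 163.96.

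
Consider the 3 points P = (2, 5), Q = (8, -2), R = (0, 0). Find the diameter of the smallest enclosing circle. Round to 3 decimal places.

Side lengths²: PQ² = 85, PR² = 29, QR² = 68.
Since PQ² = 85 < 68 + 29 = 97, the triangle is acute, so the smallest enclosing circle is the circumcircle.
Circumcentre = (199/44, 12/11), r² = 41905/1936.
Diameter = 2r = 2√(41905/1936) ≈ 9.305.

9.305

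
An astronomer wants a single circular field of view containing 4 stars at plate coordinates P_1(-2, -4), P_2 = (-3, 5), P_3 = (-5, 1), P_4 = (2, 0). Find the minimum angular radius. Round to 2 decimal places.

The minimum enclosing circle of a finite set is fixed by two of the points (as a diameter) or three (as a circumcircle).
The farthest pair is P_1–P_2 with squared distance 82. The circle on this segment as diameter has centre (-2.5, 0.5) and r² = 82/4 = 20.5.
Check P_3: distance² to centre = 6.5 ≤ 20.5, so it lies inside.
All remaining points lie in this disk, and no smaller disk contains both endpoints, so this is the minimum enclosing circle.
r = √(20.5) ≈ 4.53.

4.53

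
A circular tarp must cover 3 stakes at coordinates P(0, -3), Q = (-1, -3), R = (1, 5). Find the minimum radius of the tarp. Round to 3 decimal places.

Side lengths²: PQ² = 1, PR² = 65, QR² = 68.
Since QR² = 68 ≥ 65 + 1 = 66, the angle opposite QR is not acute, so the smallest enclosing circle has QR as diameter.
Centre = midpoint of QR = (0, 1), r² = 68/4 = 17.
r = √17 ≈ 4.123.

4.123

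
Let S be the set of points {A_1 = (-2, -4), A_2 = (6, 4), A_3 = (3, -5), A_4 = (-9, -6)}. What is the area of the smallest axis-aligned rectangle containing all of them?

x ranges over [-9, 6], width 15.
y ranges over [-6, 4], height 10.
Area = 15 × 10 = 150.

150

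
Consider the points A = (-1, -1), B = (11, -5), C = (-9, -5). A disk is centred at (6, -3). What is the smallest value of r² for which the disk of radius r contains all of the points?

The required radius is the distance from (6, -3) to the farthest point.
Squared distances: 53, 29, 229.
Maximum is 229, attained at C.

229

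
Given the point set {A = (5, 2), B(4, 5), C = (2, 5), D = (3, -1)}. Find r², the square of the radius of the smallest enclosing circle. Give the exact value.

1369/144

By Welzl's lemma the MEC is supported by two points (diametrically opposite) or three points (on a circumcircle).
The minimum enclosing circle is determined by three boundary points: B, C, D.
Their circumcentre is (3, 25/12) with r² = 1369/144.
The farthest remaining point A is at distance² 577/144 ≤ 1369/144.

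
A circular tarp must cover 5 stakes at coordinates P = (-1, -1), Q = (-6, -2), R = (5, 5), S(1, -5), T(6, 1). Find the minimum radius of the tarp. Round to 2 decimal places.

The minimum enclosing circle of a finite set is fixed by two of the points (as a diameter) or three (as a circumcircle).
The minimum enclosing circle is determined by three boundary points: Q, R, S.
Their circumcentre is (-17/41, 56/41) with r² = 71485/1681.
The farthest remaining point T is at distance² 69394/1681 ≤ 71485/1681.
r = √(71485/1681) ≈ 6.52.

6.52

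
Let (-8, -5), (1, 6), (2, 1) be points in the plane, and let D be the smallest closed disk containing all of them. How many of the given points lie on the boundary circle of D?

2

Call the three points A, B, C in the order given.
Side lengths²: AB² = 202, AC² = 136, BC² = 26.
Since AB² = 202 ≥ 136 + 26 = 162, the angle opposite AB is not acute, so the smallest enclosing circle has AB as diameter.
Centre = midpoint of AB = (-3.5, 0.5), r² = 202/4 = 50.5.
The points at distance exactly r from the centre are (-8, -5), (1, 6) — 2 points.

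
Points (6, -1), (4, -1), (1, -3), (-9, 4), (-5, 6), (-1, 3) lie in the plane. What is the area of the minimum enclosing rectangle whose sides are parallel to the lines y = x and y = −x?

In coordinates u = x + y, v = x − y the rectangle is axis-aligned; the map (x,y)→(u,v) scales areas by 2.
u-values: 5, 3, -2, -5, 1, 2; range = 5 − (-5) = 10.
v-values: 7, 5, 4, -13, -11, -4; range = 7 − (-13) = 20.
Area = (10 × 20) / 2 = 100.

100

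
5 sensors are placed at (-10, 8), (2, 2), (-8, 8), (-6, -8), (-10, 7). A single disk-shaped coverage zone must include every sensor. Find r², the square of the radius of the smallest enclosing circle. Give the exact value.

A smallest enclosing disk is always determined by at most three of the input points on its boundary.
The minimum enclosing circle is determined by three boundary points: (-10, 8), (2, 2), (-6, -8).
Their circumcentre is (-44/7, 3/7) with r² = 3485/49.
The farthest remaining point (-8, 8) is at distance² 2953/49 ≤ 3485/49.

3485/49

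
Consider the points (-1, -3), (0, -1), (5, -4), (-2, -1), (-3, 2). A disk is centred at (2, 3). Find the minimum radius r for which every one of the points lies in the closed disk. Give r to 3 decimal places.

7.616

The required radius is the distance from (2, 3) to the farthest point.
Squared distances: 45, 20, 58, 32, 26.
Maximum is 58, attained at (5, -4).
r = √58 ≈ 7.616.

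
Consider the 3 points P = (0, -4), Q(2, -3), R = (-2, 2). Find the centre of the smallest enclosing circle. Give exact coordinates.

Side lengths²: PQ² = 5, PR² = 40, QR² = 41.
Since QR² = 41 < 40 + 5 = 45, the triangle is acute, so the smallest enclosing circle is the circumcircle.
Circumcentre = (-5/14, -11/14), r² = 1025/98.
Centre = (-5/14, -11/14).

(-5/14, -11/14)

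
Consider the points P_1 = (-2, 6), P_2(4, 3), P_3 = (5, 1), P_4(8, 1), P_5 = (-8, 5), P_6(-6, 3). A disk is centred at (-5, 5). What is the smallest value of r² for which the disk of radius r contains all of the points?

185

The required radius is the distance from (-5, 5) to the farthest point.
Squared distances: 10, 85, 116, 185, 9, 5.
Maximum is 185, attained at P_4.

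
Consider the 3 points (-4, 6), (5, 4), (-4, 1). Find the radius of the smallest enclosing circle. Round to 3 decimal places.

Call the three points A, B, C in the order given.
Side lengths²: AB² = 85, AC² = 25, BC² = 90.
Since BC² = 90 < 85 + 25 = 110, the triangle is acute, so the smallest enclosing circle is the circumcircle.
Circumcentre = (1/6, 3.5), r² = 425/18.
r = √(425/18) ≈ 4.859.

4.859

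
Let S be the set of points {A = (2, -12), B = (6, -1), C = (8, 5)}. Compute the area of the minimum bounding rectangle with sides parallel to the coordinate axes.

102

x ranges over [2, 8], width 6.
y ranges over [-12, 5], height 17.
Area = 6 × 17 = 102.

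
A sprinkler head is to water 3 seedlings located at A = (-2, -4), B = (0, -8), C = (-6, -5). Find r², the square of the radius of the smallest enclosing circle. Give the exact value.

Side lengths²: AB² = 20, AC² = 17, BC² = 45.
Since BC² = 45 ≥ 20 + 17 = 37, the angle opposite BC is not acute, so the smallest enclosing circle has BC as diameter.
Centre = midpoint of BC = (-3, -6.5), r² = 45/4 = 11.25.

11.25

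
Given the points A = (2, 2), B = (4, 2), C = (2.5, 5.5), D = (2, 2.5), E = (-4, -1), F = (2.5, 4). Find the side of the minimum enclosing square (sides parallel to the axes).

8

The bounding box has width 8 and height 6.5.
An axis-aligned square enclosing the set must have side ≥ max(width, height).
So the minimum side is max(8, 6.5) = 8.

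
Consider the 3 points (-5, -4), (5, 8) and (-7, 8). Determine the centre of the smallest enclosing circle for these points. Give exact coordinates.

Call the three points A, B, C in the order given.
Side lengths²: AB² = 244, AC² = 148, BC² = 144.
Since AB² = 244 < 148 + 144 = 292, the triangle is acute, so the smallest enclosing circle is the circumcircle.
Circumcentre = (-1, 17/6), r² = 2257/36.
Centre = (-1, 17/6).

(-1, 17/6)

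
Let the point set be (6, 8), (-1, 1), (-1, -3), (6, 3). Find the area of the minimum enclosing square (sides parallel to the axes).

121

The bounding box has width 7 and height 11.
An axis-aligned square enclosing the set must have side ≥ max(width, height).
So the minimum side is max(7, 11) = 11.
Area = 11² = 121.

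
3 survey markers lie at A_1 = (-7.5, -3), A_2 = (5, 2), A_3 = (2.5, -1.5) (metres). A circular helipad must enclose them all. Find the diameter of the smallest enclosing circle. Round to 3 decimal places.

13.463

Side lengths²: A_1A_2² = 181.25, A_1A_3² = 102.25, A_2A_3² = 18.5.
Since A_1A_2² = 181.25 ≥ 102.25 + 18.5 = 120.75, the angle opposite A_1A_2 is not acute, so the smallest enclosing circle has A_1A_2 as diameter.
Centre = midpoint of A_1A_2 = (-1.25, -0.5), r² = 181.25/4 = 45.3125.
Diameter = 2r = 2√(45.3125) ≈ 13.463.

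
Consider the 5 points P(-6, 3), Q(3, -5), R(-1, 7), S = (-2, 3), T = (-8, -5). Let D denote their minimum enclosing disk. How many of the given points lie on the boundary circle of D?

A smallest enclosing disk is always determined by at most three of the input points on its boundary.
The minimum enclosing circle is determined by three boundary points: Q, R, T.
Their circumcentre is (-2.5, -1/6) with r² = 965/18.
The farthest remaining point P is at distance² 401/18 ≤ 965/18.
The points at distance exactly r from the centre are Q, R, T — 3 points.

3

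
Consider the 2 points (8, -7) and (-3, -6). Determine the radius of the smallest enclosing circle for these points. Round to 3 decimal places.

The smallest circle enclosing two points has them as diameter endpoints.
Centre = midpoint = (2.5, -6.5); r² = |(8, -7)−(-3, -6)|²/4 = 122/4 = 30.5.
r = √(30.5) ≈ 5.523.

5.523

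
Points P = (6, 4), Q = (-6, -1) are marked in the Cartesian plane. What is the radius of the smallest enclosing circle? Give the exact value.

6.5

The smallest circle enclosing two points has them as diameter endpoints.
Centre = midpoint = (0, 1.5); r² = |PQ|²/4 = 169/4 = 42.25.
r = √(42.25) = 6.5.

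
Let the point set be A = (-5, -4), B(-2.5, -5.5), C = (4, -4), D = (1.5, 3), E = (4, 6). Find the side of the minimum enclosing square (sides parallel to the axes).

The bounding box has width 9 and height 11.5.
An axis-aligned square enclosing the set must have side ≥ max(width, height).
So the minimum side is max(9, 11.5) = 11.5.

11.5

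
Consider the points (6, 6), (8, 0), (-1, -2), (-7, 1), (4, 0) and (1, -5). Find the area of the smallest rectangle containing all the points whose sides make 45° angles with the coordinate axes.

144

In coordinates u = x + y, v = x − y the rectangle is axis-aligned; the map (x,y)→(u,v) scales areas by 2.
u-values: 12, 8, -3, -6, 4, -4; range = 12 − (-6) = 18.
v-values: 0, 8, 1, -8, 4, 6; range = 8 − (-8) = 16.
Area = (18 × 16) / 2 = 144.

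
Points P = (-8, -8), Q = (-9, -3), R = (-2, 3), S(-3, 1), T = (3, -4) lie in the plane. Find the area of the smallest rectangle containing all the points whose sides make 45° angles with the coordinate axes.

In coordinates u = x + y, v = x − y the rectangle is axis-aligned; the map (x,y)→(u,v) scales areas by 2.
u-values: -16, -12, 1, -2, -1; range = 1 − (-16) = 17.
v-values: 0, -6, -5, -4, 7; range = 7 − (-6) = 13.
Area = (17 × 13) / 2 = 110.5.

110.5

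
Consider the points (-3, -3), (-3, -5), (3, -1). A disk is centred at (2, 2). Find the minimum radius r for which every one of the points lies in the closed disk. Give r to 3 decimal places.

8.602

The required radius is the distance from (2, 2) to the farthest point.
Squared distances: 50, 74, 10.
Maximum is 74, attained at (-3, -5).
r = √74 ≈ 8.602.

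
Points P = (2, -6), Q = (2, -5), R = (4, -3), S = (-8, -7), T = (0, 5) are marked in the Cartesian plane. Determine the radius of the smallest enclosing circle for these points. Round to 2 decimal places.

A smallest enclosing disk is always determined by at most three of the input points on its boundary.
The minimum enclosing circle is determined by three boundary points: R, S, T.
Their circumcentre is (-22/7, -11/7) with r² = 2600/49.
The farthest remaining point P is at distance² 2257/49 ≤ 2600/49.
r = √(2600/49) ≈ 7.28.

7.28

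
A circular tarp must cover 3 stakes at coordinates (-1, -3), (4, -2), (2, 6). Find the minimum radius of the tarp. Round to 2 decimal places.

4.75

Call the three points A, B, C in the order given.
Side lengths²: AB² = 26, AC² = 90, BC² = 68.
Since AC² = 90 < 68 + 26 = 94, the triangle is acute, so the smallest enclosing circle is the circumcircle.
Circumcentre = (5/7, 10/7), r² = 1105/49.
r = √(1105/49) ≈ 4.75.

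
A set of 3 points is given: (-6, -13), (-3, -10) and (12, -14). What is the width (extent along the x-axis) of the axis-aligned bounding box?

18

max x = 12, min x = -6, so width = 18.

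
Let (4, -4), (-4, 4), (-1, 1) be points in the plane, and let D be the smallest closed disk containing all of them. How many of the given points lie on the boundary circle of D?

2

Call the three points A, B, C in the order given.
Side lengths²: AB² = 128, AC² = 50, BC² = 18.
Since AB² = 128 ≥ 50 + 18 = 68, the angle opposite AB is not acute, so the smallest enclosing circle has AB as diameter.
Centre = midpoint of AB = (0, 0), r² = 128/4 = 32.
The points at distance exactly r from the centre are (4, -4), (-4, 4) — 2 points.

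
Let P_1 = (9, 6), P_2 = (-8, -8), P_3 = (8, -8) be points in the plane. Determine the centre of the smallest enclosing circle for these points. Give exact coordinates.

Side lengths²: P_1P_2² = 485, P_1P_3² = 197, P_2P_3² = 256.
Since P_1P_2² = 485 ≥ 256 + 197 = 453, the angle opposite P_1P_2 is not acute, so the smallest enclosing circle has P_1P_2 as diameter.
Centre = midpoint of P_1P_2 = (0.5, -1), r² = 485/4 = 121.25.
Centre = (0.5, -1).

(0.5, -1)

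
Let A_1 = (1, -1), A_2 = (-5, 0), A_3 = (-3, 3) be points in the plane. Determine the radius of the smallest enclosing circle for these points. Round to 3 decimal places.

Side lengths²: A_1A_2² = 37, A_1A_3² = 32, A_2A_3² = 13.
Since A_1A_2² = 37 < 32 + 13 = 45, the triangle is acute, so the smallest enclosing circle is the circumcircle.
Circumcentre = (-1.9, 0.1), r² = 9.62.
r = √(9.62) ≈ 3.102.

3.102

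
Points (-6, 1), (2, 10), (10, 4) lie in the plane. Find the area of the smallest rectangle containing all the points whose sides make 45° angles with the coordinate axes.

133

In coordinates u = x + y, v = x − y the rectangle is axis-aligned; the map (x,y)→(u,v) scales areas by 2.
u-values: -5, 12, 14; range = 14 − (-5) = 19.
v-values: -7, -8, 6; range = 6 − (-8) = 14.
Area = (19 × 14) / 2 = 133.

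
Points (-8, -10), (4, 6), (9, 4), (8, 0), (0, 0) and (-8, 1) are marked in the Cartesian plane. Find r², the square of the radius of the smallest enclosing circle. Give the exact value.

121.25

A smallest enclosing disk is always determined by at most three of the input points on its boundary.
The farthest pair is (-8, -10)–(9, 4) with squared distance 485. The circle on this segment as diameter has centre (0.5, -3) and r² = 485/4 = 121.25.
Check (4, 6): distance² to centre = 93.25 ≤ 121.25, so it lies inside.
All remaining points lie in this disk, and no smaller disk contains both endpoints, so this is the minimum enclosing circle.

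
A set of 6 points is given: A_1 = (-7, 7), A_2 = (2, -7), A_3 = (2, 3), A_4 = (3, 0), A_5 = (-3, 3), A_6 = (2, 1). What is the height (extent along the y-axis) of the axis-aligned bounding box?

max y = 7, min y = -7, so height = 14.

14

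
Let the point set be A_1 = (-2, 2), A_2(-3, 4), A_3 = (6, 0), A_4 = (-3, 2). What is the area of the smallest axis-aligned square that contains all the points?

81

The bounding box has width 9 and height 4.
An axis-aligned square enclosing the set must have side ≥ max(width, height).
So the minimum side is max(9, 4) = 9.
Area = 9² = 81.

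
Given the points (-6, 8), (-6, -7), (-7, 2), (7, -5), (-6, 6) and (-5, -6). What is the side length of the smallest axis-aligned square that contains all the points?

15

The bounding box has width 14 and height 15.
An axis-aligned square enclosing the set must have side ≥ max(width, height).
So the minimum side is max(14, 15) = 15.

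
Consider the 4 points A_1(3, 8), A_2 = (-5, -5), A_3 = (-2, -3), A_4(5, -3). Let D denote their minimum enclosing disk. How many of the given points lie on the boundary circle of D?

The farthest pair is A_1–A_2 with squared distance 233. The circle on this segment as diameter has centre (-1, 1.5) and r² = 233/4 = 58.25.
Check A_3: distance² to centre = 21.25 ≤ 58.25, so it lies inside.
All remaining points lie in this disk, and no smaller disk contains both endpoints, so this is the minimum enclosing circle.
The points at distance exactly r from the centre are A_1, A_2 — 2 points.

2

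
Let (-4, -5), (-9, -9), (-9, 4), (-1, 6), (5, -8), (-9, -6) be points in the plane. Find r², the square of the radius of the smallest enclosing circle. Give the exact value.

16745/196

The minimum enclosing circle of a finite set is fixed by two of the points (as a diameter) or three (as a circumcircle).
The minimum enclosing circle is determined by three boundary points: (-9, -9), (-9, 4), (5, -8).
Their circumcentre is (-17/7, -2.5) with r² = 16745/196.
The farthest remaining point (-1, 6) is at distance² 14561/196 ≤ 16745/196.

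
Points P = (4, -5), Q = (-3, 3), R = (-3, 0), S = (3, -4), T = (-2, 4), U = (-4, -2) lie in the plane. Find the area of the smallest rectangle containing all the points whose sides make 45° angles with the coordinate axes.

In coordinates u = x + y, v = x − y the rectangle is axis-aligned; the map (x,y)→(u,v) scales areas by 2.
u-values: -1, 0, -3, -1, 2, -6; range = 2 − (-6) = 8.
v-values: 9, -6, -3, 7, -6, -2; range = 9 − (-6) = 15.
Area = (8 × 15) / 2 = 60.

60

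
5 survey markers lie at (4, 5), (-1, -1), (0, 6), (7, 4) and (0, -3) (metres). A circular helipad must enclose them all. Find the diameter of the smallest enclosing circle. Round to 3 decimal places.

10.296

By Welzl's lemma the MEC is supported by two points (diametrically opposite) or three points (on a circumcircle).
The minimum enclosing circle is determined by three boundary points: (0, 6), (7, 4), (0, -3).
Their circumcentre is (2.5, 1.5) with r² = 26.5.
The farthest remaining point (-1, -1) is at distance² 18.5 ≤ 26.5.
Diameter = 2r = 2√(26.5) ≈ 10.296.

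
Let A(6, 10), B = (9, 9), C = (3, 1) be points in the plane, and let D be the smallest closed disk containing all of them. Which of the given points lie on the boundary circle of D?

A, B, C

Side lengths²: AB² = 10, AC² = 90, BC² = 100.
Since BC² = 100 ≥ 90 + 10 = 100, the angle opposite BC is not acute, so the smallest enclosing circle has BC as diameter.
Centre = midpoint of BC = (6, 5), r² = 100/4 = 25.
The points at distance exactly r from the centre are A, B, C — 3 points.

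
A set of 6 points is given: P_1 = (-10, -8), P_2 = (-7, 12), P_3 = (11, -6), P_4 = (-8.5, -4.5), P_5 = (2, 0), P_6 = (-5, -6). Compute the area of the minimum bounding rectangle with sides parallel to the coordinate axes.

420

x ranges over [-10, 11], width 21.
y ranges over [-8, 12], height 20.
Area = 21 × 20 = 420.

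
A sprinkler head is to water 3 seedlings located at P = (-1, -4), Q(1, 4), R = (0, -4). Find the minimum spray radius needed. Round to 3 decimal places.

Side lengths²: PQ² = 68, PR² = 1, QR² = 65.
Since PQ² = 68 ≥ 65 + 1 = 66, the angle opposite PQ is not acute, so the smallest enclosing circle has PQ as diameter.
Centre = midpoint of PQ = (0, 0), r² = 68/4 = 17.
r = √17 ≈ 4.123.

4.123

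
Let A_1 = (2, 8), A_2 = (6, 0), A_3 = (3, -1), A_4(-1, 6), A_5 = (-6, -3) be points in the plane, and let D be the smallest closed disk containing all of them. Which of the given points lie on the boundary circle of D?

The minimum enclosing circle is determined by three boundary points: A_1, A_2, A_5.
Their circumcentre is (-7/9, 29/18) with r² = 15725/324.
The farthest remaining point A_3 is at distance² 6833/324 ≤ 15725/324.
The points at distance exactly r from the centre are A_1, A_2, A_5 — 3 points.

A_1, A_2, A_5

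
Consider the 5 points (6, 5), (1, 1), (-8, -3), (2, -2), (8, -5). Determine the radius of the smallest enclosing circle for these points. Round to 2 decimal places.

A smallest enclosing disk is always determined by at most three of the input points on its boundary.
The minimum enclosing circle is determined by three boundary points: (6, 5), (-8, -3), (8, -5).
Their circumcentre is (1/3, -4/3) with r² = 650/9.
The farthest remaining point (1, 1) is at distance² 53/9 ≤ 650/9.
r = √(650/9) ≈ 8.50.

8.50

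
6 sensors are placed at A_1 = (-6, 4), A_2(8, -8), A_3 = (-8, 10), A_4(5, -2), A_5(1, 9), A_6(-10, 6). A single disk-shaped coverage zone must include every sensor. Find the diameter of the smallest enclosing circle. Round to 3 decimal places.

The farthest pair is A_2–A_3 with squared distance 580. The circle on this segment as diameter has centre (0, 1) and r² = 580/4 = 145.
Check A_1: distance² to centre = 45 ≤ 145, so it lies inside.
All remaining points lie in this disk, and no smaller disk contains both endpoints, so this is the minimum enclosing circle.
Diameter = 2r = 2√145 ≈ 24.083.

24.083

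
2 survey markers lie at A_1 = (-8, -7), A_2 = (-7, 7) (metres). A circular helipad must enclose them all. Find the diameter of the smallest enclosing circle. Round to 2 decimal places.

14.04

The smallest circle enclosing two points has them as diameter endpoints.
Centre = midpoint = (-7.5, 0); r² = |A_1A_2|²/4 = 197/4 = 49.25.
Diameter = 2r = 2√(49.25) ≈ 14.04.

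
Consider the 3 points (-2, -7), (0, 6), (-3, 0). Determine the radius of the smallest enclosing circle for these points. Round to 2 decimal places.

6.58

Call the three points A, B, C in the order given.
Side lengths²: AB² = 173, AC² = 50, BC² = 45.
Since AB² = 173 ≥ 50 + 45 = 95, the angle opposite AB is not acute, so the smallest enclosing circle has AB as diameter.
Centre = midpoint of AB = (-1, -0.5), r² = 173/4 = 43.25.
r = √(43.25) ≈ 6.58.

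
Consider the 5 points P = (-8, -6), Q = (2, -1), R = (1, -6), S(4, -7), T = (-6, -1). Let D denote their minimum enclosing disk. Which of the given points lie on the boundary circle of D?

The minimum enclosing circle is determined by three boundary points: P, S, T.
Their circumcentre is (-119/62, -343/62) with r² = 71485/1922.
The farthest remaining point Q is at distance² 69005/1922 ≤ 71485/1922.
The points at distance exactly r from the centre are P, S, T — 3 points.

P, S, T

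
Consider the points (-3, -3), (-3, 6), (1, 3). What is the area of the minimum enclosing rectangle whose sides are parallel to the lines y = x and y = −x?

45

In coordinates u = x + y, v = x − y the rectangle is axis-aligned; the map (x,y)→(u,v) scales areas by 2.
u-values: -6, 3, 4; range = 4 − (-6) = 10.
v-values: 0, -9, -2; range = 0 − (-9) = 9.
Area = (10 × 9) / 2 = 45.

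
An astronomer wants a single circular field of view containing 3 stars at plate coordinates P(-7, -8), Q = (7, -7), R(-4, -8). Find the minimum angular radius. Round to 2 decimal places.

Side lengths²: PQ² = 197, PR² = 9, QR² = 122.
Since PQ² = 197 ≥ 122 + 9 = 131, the angle opposite PQ is not acute, so the smallest enclosing circle has PQ as diameter.
Centre = midpoint of PQ = (0, -7.5), r² = 197/4 = 49.25.
r = √(49.25) ≈ 7.02.

7.02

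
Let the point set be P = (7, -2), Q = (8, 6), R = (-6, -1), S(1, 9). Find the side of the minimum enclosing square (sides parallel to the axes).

14

The bounding box has width 14 and height 11.
An axis-aligned square enclosing the set must have side ≥ max(width, height).
So the minimum side is max(14, 11) = 14.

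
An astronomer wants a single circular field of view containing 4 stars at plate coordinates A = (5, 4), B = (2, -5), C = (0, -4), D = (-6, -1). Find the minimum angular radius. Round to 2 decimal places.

6.10

The minimum enclosing circle is determined by three boundary points: A, B, D.
Their circumcentre is (-1/7, 5/7) with r² = 1825/49.
The farthest remaining point C is at distance² 1090/49 ≤ 1825/49.
r = √(1825/49) ≈ 6.10.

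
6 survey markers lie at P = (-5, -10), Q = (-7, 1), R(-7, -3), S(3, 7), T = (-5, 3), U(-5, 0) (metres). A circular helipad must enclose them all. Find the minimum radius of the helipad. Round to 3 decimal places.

The farthest pair is P–S with squared distance 353. The circle on this segment as diameter has centre (-1, -1.5) and r² = 353/4 = 88.25.
Check Q: distance² to centre = 42.25 ≤ 88.25, so it lies inside.
All remaining points lie in this disk, and no smaller disk contains both endpoints, so this is the minimum enclosing circle.
r = √(88.25) ≈ 9.394.

9.394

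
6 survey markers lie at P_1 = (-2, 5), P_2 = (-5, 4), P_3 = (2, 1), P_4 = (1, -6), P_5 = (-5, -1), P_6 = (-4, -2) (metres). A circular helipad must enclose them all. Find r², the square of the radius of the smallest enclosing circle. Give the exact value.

5525/162

By Welzl's lemma the MEC is supported by two points (diametrically opposite) or three points (on a circumcircle).
The minimum enclosing circle is determined by three boundary points: P_1, P_2, P_4.
Their circumcentre is (-31/18, -5/6) with r² = 5525/162.
The farthest remaining point P_3 is at distance² 2789/162 ≤ 5525/162.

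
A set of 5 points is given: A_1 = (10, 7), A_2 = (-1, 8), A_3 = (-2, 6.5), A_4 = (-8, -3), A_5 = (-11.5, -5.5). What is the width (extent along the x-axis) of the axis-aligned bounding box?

21.5

max x = 10, min x = -11.5, so width = 21.5.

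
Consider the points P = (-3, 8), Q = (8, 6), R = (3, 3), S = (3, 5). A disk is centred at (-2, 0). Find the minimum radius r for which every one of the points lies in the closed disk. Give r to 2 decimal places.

11.66

The required radius is the distance from (-2, 0) to the farthest point.
Squared distances: 65, 136, 34, 50.
Maximum is 136, attained at Q.
r = √136 ≈ 11.66.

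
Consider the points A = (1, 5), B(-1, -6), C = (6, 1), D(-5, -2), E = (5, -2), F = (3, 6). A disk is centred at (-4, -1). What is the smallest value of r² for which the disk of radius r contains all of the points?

The required radius is the distance from (-4, -1) to the farthest point.
Squared distances: 61, 34, 104, 2, 82, 98.
Maximum is 104, attained at C.

104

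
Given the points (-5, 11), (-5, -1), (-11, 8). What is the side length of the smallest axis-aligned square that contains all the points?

The bounding box has width 6 and height 12.
An axis-aligned square enclosing the set must have side ≥ max(width, height).
So the minimum side is max(6, 12) = 12.

12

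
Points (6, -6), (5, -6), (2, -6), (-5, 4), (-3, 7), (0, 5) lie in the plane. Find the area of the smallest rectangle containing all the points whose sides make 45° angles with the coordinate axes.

In coordinates u = x + y, v = x − y the rectangle is axis-aligned; the map (x,y)→(u,v) scales areas by 2.
u-values: 0, -1, -4, -1, 4, 5; range = 5 − (-4) = 9.
v-values: 12, 11, 8, -9, -10, -5; range = 12 − (-10) = 22.
Area = (9 × 22) / 2 = 99.

99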